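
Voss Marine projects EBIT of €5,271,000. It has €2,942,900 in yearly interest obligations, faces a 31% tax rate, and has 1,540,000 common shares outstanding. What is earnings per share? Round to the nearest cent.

€1.04

Interest = €2,942,900.00, so EBT = €5,271,000 − €2,942,900.00 = €2,328,100.00.
Net income = €2,328,100.00 × (1 − 0.31) = €1,606,389.00.
Per share: €1,606,389.00 / 1,540,000 shares = €1.04.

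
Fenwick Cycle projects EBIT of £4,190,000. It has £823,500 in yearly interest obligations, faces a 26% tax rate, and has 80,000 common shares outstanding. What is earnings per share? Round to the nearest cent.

Pre-tax income = £4,190,000 − £823,500.00 = £3,366,500.00.
After tax at 26%: net income = £3,366,500.00 × 0.74 = £2,491,210.00.
EPS = £2,491,210.00 ÷ 80,000 = £31.14.

£31.14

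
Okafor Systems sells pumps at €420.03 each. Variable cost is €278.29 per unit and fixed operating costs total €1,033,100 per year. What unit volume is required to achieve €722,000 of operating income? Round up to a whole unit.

12,383 pumps

Each unit contributes €420.03 − €278.29 = €141.74.
Need Q such that Q × €141.74 − €1,033,100 = €722,000, i.e. Q = €1,755,100 / €141.74 = 12,382.53 → 12,383.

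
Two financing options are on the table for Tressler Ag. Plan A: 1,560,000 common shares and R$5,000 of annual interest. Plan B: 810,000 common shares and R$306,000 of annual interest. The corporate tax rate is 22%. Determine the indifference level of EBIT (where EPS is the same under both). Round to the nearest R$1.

At indifference, (EBIT − 5,000)(1 − t)/1,560,000 = (EBIT − 306,000)(1 − t)/810,000.
Cancelling (1 − t) and cross-multiplying: 810,000·(EBIT − 5,000) = 1,560,000·(EBIT − 306,000).
Solving, EBIT = (306,000·1,560,000 − 5,000·810,000) / (1,560,000 − 810,000) = 473,310,000,000 / 750,000 = 631,080.00.

R$631,080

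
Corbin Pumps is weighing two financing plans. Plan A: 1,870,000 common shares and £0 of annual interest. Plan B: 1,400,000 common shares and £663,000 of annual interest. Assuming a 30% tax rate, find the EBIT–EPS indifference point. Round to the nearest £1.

£2,637,894

At indifference, (EBIT − 0)(1 − t)/1,870,000 = (EBIT − 663,000)(1 − t)/1,400,000.
Cancelling (1 − t) and cross-multiplying: 1,400,000·(EBIT − 0) = 1,870,000·(EBIT − 663,000).
EBIT × (1,870,000 − 1,400,000) = 663,000 × 1,870,000 − 0 × 1,400,000 = 1,239,810,000,000, so EBIT = 1,239,810,000,000 ÷ 470,000 = 2,637,893.62.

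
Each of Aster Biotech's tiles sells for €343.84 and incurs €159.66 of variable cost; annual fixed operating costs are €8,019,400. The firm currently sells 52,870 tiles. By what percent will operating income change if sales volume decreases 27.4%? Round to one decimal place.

-155.3%

At 52,870 units, contribution = 52,870 × €184.18 = €9,737,596.60.
Operating income = contribution − fixed costs = €9,737,596.60 − €8,019,400 = €1,718,196.60.
DOL = contribution ÷ EBIT = €9,737,596.60 ÷ €1,718,196.60 = 5.6673.
%ΔEBIT = DOL × %ΔSales = 5.6673 × -27.4% = -155.3%.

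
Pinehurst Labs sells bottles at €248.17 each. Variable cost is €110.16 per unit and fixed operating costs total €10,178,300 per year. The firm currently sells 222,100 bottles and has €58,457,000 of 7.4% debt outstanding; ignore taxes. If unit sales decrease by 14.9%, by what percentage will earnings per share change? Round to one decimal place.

-28.3%

Total contribution margin = 222,100 × €138.01 = €30,652,021.00.
Subtracting fixed costs: EBIT = €30,652,021.00 − €10,178,300 = €20,473,721.00.
After interest of €4,325,818.00, pre-tax earnings = €16,147,903.00.
DCL = total CM / (EBIT − I) = €30,652,021.00 / €16,147,903.00 = 1.8982.
EPS therefore changes by 1.8982 × (-14.9%) = -28.3%.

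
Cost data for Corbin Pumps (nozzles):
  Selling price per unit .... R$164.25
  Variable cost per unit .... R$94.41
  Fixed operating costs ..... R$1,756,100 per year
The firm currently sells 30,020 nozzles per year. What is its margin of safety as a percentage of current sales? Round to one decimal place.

Contribution margin per unit = R$164.25 − R$94.41 = R$69.84. Break-even units = R$1,756,100 ÷ R$69.84 = 25,144.62; break-even revenue = 25,144.62 × R$164.25 = R$4,130,003.22.
Actual sales revenue = 30,020 × R$164.25 = R$4,930,785.00.
Margin of safety = (R$4,930,785.00 − R$4,130,003.22) ÷ R$4,930,785.00 = 16.2%.

16.2%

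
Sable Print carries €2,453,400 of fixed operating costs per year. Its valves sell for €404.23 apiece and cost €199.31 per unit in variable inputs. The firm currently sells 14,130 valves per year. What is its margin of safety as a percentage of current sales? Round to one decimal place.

15.3%

Each unit contributes €404.23 − €199.31 = €204.92. Break-even units = €2,453,400 ÷ €204.92 = 11,972.48; break-even revenue = 11,972.48 × €404.23 = €4,839,634.40.
Actual sales revenue = 14,130 × €404.23 = €5,711,769.90.
Margin of safety = (€5,711,769.90 − €4,839,634.40) ÷ €5,711,769.90 = 15.3%.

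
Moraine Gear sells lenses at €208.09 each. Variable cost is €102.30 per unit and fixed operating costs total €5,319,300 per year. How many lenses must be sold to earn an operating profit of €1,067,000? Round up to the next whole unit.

60,368 lenses

Contribution margin per unit = €208.09 − €102.30 = €105.79.
Need Q such that Q × €105.79 − €5,319,300 = €1,067,000, i.e. Q = €6,386,300 / €105.79 = 60,367.71 → 60,368.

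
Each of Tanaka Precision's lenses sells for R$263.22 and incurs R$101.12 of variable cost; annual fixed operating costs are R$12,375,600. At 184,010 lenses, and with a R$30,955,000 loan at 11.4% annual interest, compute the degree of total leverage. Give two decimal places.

Total contribution margin = 184,010 × R$162.10 = R$29,828,021.00.
Operating income = contribution − fixed costs = R$29,828,021.00 − R$12,375,600 = R$17,452,421.00. Interest = R$3,528,870.00, so EBIT − I = R$13,923,551.00.
DCL = contribution ÷ (EBIT − I) = R$29,828,021.00 ÷ R$13,923,551.00 = 2.1423.

2.14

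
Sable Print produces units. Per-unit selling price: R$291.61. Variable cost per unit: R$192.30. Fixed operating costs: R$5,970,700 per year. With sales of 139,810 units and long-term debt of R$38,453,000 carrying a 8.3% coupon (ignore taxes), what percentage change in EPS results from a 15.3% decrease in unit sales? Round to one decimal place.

Contribution at this volume is 139,810 × R$99.31 = R$13,884,531.10.
Subtracting fixed costs: EBIT = R$13,884,531.10 − R$5,970,700 = R$7,913,831.10.
After interest of R$3,191,599.00, pre-tax earnings = R$4,722,232.10.
DCL = total CM / (EBIT − I) = R$13,884,531.10 / R$4,722,232.10 = 2.9402.
EPS therefore changes by 2.9402 × (-15.3%) = -45.0%.

-45.0%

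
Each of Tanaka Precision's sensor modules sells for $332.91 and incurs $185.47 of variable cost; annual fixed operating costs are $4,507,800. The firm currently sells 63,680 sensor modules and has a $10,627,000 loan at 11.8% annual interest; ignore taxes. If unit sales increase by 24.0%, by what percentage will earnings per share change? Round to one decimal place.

Total contribution margin = 63,680 × $147.44 = $9,388,979.20.
EBIT = $9,388,979.20 − $4,507,800 = $4,881,179.20.
After interest of $1,253,986.00, pre-tax earnings = $3,627,193.20.
DCL = total CM / (EBIT − I) = $9,388,979.20 / $3,627,193.20 = 2.5885.
%ΔEPS = DCL × %ΔSales = 2.5885 × +24.0% = +62.1%.

+62.1%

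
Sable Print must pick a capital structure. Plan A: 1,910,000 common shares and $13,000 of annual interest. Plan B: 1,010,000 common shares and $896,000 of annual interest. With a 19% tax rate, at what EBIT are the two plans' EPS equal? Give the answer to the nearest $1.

Set EPS_A = EPS_B: (EBIT − $13,000)(1 − 0.19) ÷ 1,910,000 = (EBIT − $896,000)(1 − 0.19) ÷ 1,010,000.
The (1 − t) factor cancels: (EBIT − 13,000) × 1,010,000 = (EBIT − 896,000) × 1,910,000.
EBIT × (1,910,000 − 1,010,000) = 896,000 × 1,910,000 − 13,000 × 1,010,000 = 1,698,230,000,000, so EBIT = 1,698,230,000,000 ÷ 900,000 = 1,886,922.22.

$1,886,922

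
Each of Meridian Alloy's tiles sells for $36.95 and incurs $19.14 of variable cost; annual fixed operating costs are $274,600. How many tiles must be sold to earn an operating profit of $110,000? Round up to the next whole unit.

21,595 tiles

Contribution margin per unit = $36.95 − $19.14 = $17.81.
Required volume = (fixed costs + target profit) ÷ CM = ($274,600 + $110,000) ÷ $17.81 = 21,594.61, so 21,595 tiles.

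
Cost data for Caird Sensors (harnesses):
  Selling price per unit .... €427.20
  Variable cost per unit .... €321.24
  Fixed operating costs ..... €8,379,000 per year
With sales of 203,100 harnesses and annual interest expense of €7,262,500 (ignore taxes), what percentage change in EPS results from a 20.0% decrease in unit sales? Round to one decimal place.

-73.2%

Total contribution margin = 203,100 × €105.96 = €21,520,476.00.
EBIT = €21,520,476.00 − €8,379,000 = €13,141,476.00.
Interest = €7,262,500.00, so EBIT − I = €5,878,976.00.
DCL = total CM / (EBIT − I) = €21,520,476.00 / €5,878,976.00 = 3.6606.
EPS therefore changes by 3.6606 × (-20.0%) = -73.2%.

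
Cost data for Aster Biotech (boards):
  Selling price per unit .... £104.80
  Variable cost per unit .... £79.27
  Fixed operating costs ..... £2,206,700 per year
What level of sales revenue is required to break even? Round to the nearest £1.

CM per unit = £104.80 − £79.27 = £25.53; CM ratio = £25.53 / £104.80 = 0.2436.
Break-even sales = FC ÷ CM ratio = £2,206,700 × £104.80 / £25.53 = £9,058,447.

£9,058,447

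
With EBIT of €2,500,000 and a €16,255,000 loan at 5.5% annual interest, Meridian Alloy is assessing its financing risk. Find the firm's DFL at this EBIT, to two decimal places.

1.56

Annual interest charges come to €894,025.00.
Degree of financial leverage = EBIT / (EBIT − interest) = €2,500,000 / €1,605,975.00 = 1.5567.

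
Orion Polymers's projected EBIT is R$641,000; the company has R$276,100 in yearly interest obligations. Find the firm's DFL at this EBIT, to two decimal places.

Annual interest charges come to R$276,100.00.
Degree of financial leverage = EBIT / (EBIT − interest) = R$641,000 / R$364,900.00 = 1.7566.

1.76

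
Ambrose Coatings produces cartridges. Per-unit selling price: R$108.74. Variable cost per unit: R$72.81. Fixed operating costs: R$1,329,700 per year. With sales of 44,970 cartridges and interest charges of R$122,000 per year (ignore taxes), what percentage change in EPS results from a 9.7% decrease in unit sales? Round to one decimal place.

-95.5%

Total contribution margin = 44,970 × R$35.93 = R$1,615,772.10.
Operating income = contribution − fixed costs = R$1,615,772.10 − R$1,329,700 = R$286,072.10.
After interest of R$122,000.00, pre-tax earnings = R$164,072.10.
Degree of combined leverage = contribution ÷ (EBIT − I) = R$1,615,772.10 ÷ R$164,072.10 = 9.8479.
EPS therefore changes by 9.8479 × (-9.7%) = -95.5%.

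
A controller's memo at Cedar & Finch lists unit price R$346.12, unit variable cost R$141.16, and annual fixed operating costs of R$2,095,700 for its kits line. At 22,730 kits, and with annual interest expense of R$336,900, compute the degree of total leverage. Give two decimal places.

Contribution at this volume is 22,730 × R$204.96 = R$4,658,740.80.
EBIT = R$4,658,740.80 − R$2,095,700 = R$2,563,040.80. Interest = R$336,900.00.
DOL = R$4,658,740.80 ÷ R$2,563,040.80 = 1.8177; DFL = R$2,563,040.80 ÷ R$2,226,140.80 = 1.1513.
DCL = DOL × DFL = 1.8177 × 1.1513 = 2.0927.

2.09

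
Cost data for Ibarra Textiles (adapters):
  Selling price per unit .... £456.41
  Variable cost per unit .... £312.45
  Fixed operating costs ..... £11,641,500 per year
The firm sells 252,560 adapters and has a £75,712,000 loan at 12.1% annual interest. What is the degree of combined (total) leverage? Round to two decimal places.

2.34

At 252,560 units, contribution = 252,560 × £143.96 = £36,358,537.60.
Operating income = contribution − fixed costs = £36,358,537.60 − £11,641,500 = £24,717,037.60. Interest = £9,161,152.00, so EBIT − I = £15,555,885.60.
Degree of total leverage = total CM / (EBIT − interest) = £36,358,537.60 / £15,555,885.60 = 2.3373.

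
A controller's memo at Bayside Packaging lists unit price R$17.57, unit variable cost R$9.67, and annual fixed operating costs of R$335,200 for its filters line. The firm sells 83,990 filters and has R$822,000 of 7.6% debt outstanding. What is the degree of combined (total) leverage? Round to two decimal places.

2.50

Total contribution margin = 83,990 × R$7.90 = R$663,521.00.
Subtracting fixed costs: EBIT = R$663,521.00 − R$335,200 = R$328,321.00. Interest = R$62,472.00, so EBIT − I = R$265,849.00.
DCL = contribution ÷ (EBIT − I) = R$663,521.00 ÷ R$265,849.00 = 2.4959.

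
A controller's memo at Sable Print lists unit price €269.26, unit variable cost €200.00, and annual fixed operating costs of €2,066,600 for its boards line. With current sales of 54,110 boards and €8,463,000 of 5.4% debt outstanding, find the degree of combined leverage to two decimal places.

3.06

At 54,110 units, contribution = 54,110 × €69.26 = €3,747,658.60.
Operating income = contribution − fixed costs = €3,747,658.60 − €2,066,600 = €1,681,058.60. Interest = €457,002.00, so EBIT − I = €1,224,056.60.
Degree of total leverage = total CM / (EBIT − interest) = €3,747,658.60 / €1,224,056.60 = 3.0617.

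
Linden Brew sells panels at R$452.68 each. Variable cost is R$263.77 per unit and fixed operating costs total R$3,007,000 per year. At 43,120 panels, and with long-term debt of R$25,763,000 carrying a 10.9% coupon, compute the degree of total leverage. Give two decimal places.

3.50

Total contribution margin = 43,120 × R$188.91 = R$8,145,799.20.
EBIT = R$8,145,799.20 − R$3,007,000 = R$5,138,799.20. Interest = R$2,808,167.00.
DOL = R$8,145,799.20 ÷ R$5,138,799.20 = 1.5852; DFL = R$5,138,799.20 ÷ R$2,330,632.20 = 2.2049.
Combined leverage = 1.5852 × 2.2049 = 3.4952.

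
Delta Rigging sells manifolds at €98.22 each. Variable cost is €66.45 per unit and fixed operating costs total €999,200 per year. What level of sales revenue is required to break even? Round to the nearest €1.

€3,089,123

Contribution margin per unit = €98.22 − €66.45 = €31.77, a CM ratio of €31.77 ÷ €98.22 = 0.3235.
Break-even sales = FC ÷ CM ratio = €999,200 × €98.22 / €31.77 = €3,089,123.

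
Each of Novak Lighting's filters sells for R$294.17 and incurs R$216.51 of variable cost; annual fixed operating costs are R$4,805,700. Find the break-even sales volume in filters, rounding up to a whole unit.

61,882 filters

Contribution margin per unit = R$294.17 − R$216.51 = R$77.66.
Break-even Q = R$4,805,700 / R$77.66 = 61,881.28 → 61,882 filters.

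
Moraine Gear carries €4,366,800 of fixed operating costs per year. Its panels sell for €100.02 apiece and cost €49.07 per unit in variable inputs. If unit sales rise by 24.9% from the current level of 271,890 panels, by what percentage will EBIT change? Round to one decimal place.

Total contribution margin = 271,890 × €50.95 = €13,852,795.50.
EBIT = €13,852,795.50 − €4,366,800 = €9,485,995.50.
Degree of operating leverage = €13,852,795.50 / €9,485,995.50 = 1.4603.
So EBIT moves 1.4603 × (+24.9%) = +36.4%.

+36.4%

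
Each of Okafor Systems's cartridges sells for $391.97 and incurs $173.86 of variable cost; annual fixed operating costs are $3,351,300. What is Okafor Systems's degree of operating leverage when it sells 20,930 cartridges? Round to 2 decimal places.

3.76

Total contribution margin = 20,930 × $218.11 = $4,565,042.30.
EBIT = $4,565,042.30 − $3,351,300 = $1,213,742.30.
So DOL = total CM / EBIT = $4,565,042.30 / $1,213,742.30 = 3.7611.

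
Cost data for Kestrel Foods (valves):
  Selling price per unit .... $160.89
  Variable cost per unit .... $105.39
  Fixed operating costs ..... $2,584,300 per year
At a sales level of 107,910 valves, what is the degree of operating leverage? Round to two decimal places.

1.76

At 107,910 units, contribution = 107,910 × $55.50 = $5,989,005.00.
Subtracting fixed costs: EBIT = $5,989,005.00 − $2,584,300 = $3,404,705.00.
Degree of operating leverage = $5,989,005.00 / $3,404,705.00 = 1.7590.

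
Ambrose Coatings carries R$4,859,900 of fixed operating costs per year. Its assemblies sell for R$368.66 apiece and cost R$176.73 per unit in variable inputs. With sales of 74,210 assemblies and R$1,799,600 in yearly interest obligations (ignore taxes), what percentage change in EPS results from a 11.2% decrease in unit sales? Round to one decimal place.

-21.0%

Total contribution margin = 74,210 × R$191.93 = R$14,243,125.30.
Operating income = contribution − fixed costs = R$14,243,125.30 − R$4,859,900 = R$9,383,225.30.
Interest = R$1,799,600.00, so EBIT − I = R$7,583,625.30.
DCL = total CM / (EBIT − I) = R$14,243,125.30 / R$7,583,625.30 = 1.8781.
EPS therefore changes by 1.8781 × (-11.2%) = -21.0%.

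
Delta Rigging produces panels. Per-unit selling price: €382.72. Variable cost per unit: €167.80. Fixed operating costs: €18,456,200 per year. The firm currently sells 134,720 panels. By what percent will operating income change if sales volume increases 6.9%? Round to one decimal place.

+19.0%

At 134,720 units, contribution = 134,720 × €214.92 = €28,954,022.40.
Subtracting fixed costs: EBIT = €28,954,022.40 − €18,456,200 = €10,497,822.40.
Degree of operating leverage = €28,954,022.40 / €10,497,822.40 = 2.7581.
Operating income changes by 2.7581 × +6.9% = +19.0%.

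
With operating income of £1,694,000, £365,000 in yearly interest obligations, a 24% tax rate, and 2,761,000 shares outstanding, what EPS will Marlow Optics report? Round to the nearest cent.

Pre-tax income = £1,694,000 − £365,000.00 = £1,329,000.00.
Net income = £1,329,000.00 × (1 − 0.24) = £1,010,040.00.
Per share: £1,010,040.00 / 2,761,000 shares = £0.37.

£0.37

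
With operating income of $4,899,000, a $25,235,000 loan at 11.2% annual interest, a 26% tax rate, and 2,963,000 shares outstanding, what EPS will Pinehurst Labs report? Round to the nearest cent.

$0.52

Interest = $2,826,320.00, so EBT = $4,899,000 − $2,826,320.00 = $2,072,680.00.
Net income = $2,072,680.00 × (1 − 0.26) = $1,533,783.20.
Per share: $1,533,783.20 / 2,963,000 shares = $0.52.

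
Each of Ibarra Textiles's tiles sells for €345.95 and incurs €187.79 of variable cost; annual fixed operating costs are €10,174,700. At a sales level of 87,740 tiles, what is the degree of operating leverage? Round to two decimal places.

3.75

Total contribution margin = 87,740 × €158.16 = €13,876,958.40.
Subtracting fixed costs: EBIT = €13,876,958.40 − €10,174,700 = €3,702,258.40.
Degree of operating leverage = €13,876,958.40 / €3,702,258.40 = 3.7482.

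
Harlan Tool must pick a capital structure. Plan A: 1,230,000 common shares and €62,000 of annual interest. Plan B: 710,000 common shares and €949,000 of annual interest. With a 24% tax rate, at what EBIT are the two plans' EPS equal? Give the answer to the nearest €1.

€2,160,096

Set EPS_A = EPS_B: (EBIT − €62,000)(1 − 0.24) ÷ 1,230,000 = (EBIT − €949,000)(1 − 0.24) ÷ 710,000.
Cancelling (1 − t) and cross-multiplying: 710,000·(EBIT − 62,000) = 1,230,000·(EBIT − 949,000).
Solving, EBIT = (949,000·1,230,000 − 62,000·710,000) / (1,230,000 − 710,000) = 1,123,250,000,000 / 520,000 = 2,160,096.15.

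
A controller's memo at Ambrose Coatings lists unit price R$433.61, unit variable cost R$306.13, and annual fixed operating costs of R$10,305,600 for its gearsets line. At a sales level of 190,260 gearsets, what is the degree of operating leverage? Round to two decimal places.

1.74

At 190,260 units, contribution = 190,260 × R$127.48 = R$24,254,344.80.
Operating income = contribution − fixed costs = R$24,254,344.80 − R$10,305,600 = R$13,948,744.80.
So DOL = total CM / EBIT = R$24,254,344.80 / R$13,948,744.80 = 1.7388.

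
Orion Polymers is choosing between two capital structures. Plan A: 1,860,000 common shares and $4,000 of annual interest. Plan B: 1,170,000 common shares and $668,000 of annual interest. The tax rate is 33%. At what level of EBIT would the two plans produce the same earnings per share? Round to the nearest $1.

$1,793,913

At indifference, (EBIT − 4,000)(1 − t)/1,860,000 = (EBIT − 668,000)(1 − t)/1,170,000.
The (1 − t) factor cancels: (EBIT − 4,000) × 1,170,000 = (EBIT − 668,000) × 1,860,000.
Solving, EBIT = (668,000·1,860,000 − 4,000·1,170,000) / (1,860,000 − 1,170,000) = 1,237,800,000,000 / 690,000 = 1,793,913.04.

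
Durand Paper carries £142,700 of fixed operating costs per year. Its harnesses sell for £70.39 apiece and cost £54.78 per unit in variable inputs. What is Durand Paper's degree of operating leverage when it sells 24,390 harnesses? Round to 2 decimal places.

Total contribution margin = 24,390 × £15.61 = £380,727.90.
Operating income = contribution − fixed costs = £380,727.90 − £142,700 = £238,027.90.
DOL = contribution ÷ EBIT = £380,727.90 ÷ £238,027.90 = 1.5995.

1.60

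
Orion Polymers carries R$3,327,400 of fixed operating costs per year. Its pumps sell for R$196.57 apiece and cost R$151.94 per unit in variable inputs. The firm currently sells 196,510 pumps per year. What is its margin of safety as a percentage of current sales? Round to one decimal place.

62.1%

Contribution margin per unit = R$196.57 − R$151.94 = R$44.63. Break-even units = R$3,327,400 ÷ R$44.63 = 74,555.23; break-even revenue = 74,555.23 × R$196.57 = R$14,655,321.94.
Current sales = 196,510 × R$196.57 = R$38,627,970.70.
Margin of safety = (R$38,627,970.70 − R$14,655,321.94) ÷ R$38,627,970.70 = 62.1%.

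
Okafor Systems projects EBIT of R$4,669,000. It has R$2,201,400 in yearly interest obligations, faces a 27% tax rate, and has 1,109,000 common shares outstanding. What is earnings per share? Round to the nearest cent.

Pre-tax income = R$4,669,000 − R$2,201,400.00 = R$2,467,600.00.
After tax at 27%: net income = R$2,467,600.00 × 0.73 = R$1,801,348.00.
EPS = R$1,801,348.00 ÷ 1,109,000 = R$1.62.

R$1.62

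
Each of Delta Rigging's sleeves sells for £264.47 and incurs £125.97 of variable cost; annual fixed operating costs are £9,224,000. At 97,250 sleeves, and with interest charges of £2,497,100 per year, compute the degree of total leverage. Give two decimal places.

7.71

Contribution at this volume is 97,250 × £138.50 = £13,469,125.00.
EBIT = £13,469,125.00 − £9,224,000 = £4,245,125.00. Interest = £2,497,100.00, so EBIT − I = £1,748,025.00.
DCL = contribution ÷ (EBIT − I) = £13,469,125.00 ÷ £1,748,025.00 = 7.7053.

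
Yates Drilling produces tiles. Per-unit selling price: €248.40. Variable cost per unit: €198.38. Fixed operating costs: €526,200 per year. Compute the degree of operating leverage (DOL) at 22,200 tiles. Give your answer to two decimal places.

At 22,200 units, contribution = 22,200 × €50.02 = €1,110,444.00.
EBIT = €1,110,444.00 − €526,200 = €584,244.00.
Degree of operating leverage = €1,110,444.00 / €584,244.00 = 1.9007.

1.90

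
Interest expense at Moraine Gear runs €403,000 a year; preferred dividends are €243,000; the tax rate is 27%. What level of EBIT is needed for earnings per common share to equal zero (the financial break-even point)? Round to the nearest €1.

€735,877

Grossing the preferred dividend up to pre-tax terms: €243,000 / (1 − 0.27) = €332,876.71.
EPS = 0 when EBIT covers interest plus the pre-tax preferred burden: €403,000 + €332,876.71 = €735,876.71.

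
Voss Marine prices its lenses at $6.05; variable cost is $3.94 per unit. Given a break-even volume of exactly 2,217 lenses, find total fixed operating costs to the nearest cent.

Each unit contributes $6.05 − $3.94 = $2.11.
Since BE = FC / CM, FC = 2,217 × $2.11 = $4,677.87.

$4,677.87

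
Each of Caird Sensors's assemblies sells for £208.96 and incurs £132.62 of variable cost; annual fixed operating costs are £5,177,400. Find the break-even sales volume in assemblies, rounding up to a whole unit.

67,821 assemblies

Each unit contributes £208.96 − £132.62 = £76.34.
Break-even Q = £5,177,400 / £76.34 = 67,820.28 → 67,821 assemblies.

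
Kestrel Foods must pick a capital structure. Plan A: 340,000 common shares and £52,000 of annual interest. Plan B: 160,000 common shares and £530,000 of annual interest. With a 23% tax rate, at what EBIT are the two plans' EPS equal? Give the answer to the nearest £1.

£954,889

At indifference, (EBIT − 52,000)(1 − t)/340,000 = (EBIT − 530,000)(1 − t)/160,000.
Cancelling (1 − t) and cross-multiplying: 160,000·(EBIT − 52,000) = 340,000·(EBIT − 530,000).
Solving, EBIT = (530,000·340,000 − 52,000·160,000) / (340,000 − 160,000) = 171,880,000,000 / 180,000 = 954,888.89.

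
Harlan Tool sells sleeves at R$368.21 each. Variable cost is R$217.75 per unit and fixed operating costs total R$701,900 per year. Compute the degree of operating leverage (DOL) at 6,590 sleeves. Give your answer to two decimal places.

Total contribution margin = 6,590 × R$150.46 = R$991,531.40.
Operating income = contribution − fixed costs = R$991,531.40 − R$701,900 = R$289,631.40.
Degree of operating leverage = R$991,531.40 / R$289,631.40 = 3.4234.

3.42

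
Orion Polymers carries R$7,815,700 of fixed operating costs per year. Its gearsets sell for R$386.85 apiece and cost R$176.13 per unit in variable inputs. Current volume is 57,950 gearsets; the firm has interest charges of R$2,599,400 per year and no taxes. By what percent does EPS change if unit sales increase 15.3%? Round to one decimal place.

At 57,950 units, contribution = 57,950 × R$210.72 = R$12,211,224.00.
EBIT = R$12,211,224.00 − R$7,815,700 = R$4,395,524.00.
Interest = R$2,599,400.00, so EBIT − I = R$1,796,124.00.
DCL = total CM / (EBIT − I) = R$12,211,224.00 / R$1,796,124.00 = 6.7987.
%ΔEPS = DCL × %ΔSales = 6.7987 × +15.3% = +104.0%.

+104.0%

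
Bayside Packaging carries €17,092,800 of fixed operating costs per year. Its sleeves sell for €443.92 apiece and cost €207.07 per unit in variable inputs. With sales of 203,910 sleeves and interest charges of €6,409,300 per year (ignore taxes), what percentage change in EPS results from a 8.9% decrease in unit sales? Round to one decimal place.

-17.3%

At 203,910 units, contribution = 203,910 × €236.85 = €48,296,083.50.
Operating income = contribution − fixed costs = €48,296,083.50 − €17,092,800 = €31,203,283.50.
Interest = €6,409,300.00, so EBIT − I = €24,793,983.50.
DCL = total CM / (EBIT − I) = €48,296,083.50 / €24,793,983.50 = 1.9479.
EPS therefore changes by 1.9479 × (-8.9%) = -17.3%.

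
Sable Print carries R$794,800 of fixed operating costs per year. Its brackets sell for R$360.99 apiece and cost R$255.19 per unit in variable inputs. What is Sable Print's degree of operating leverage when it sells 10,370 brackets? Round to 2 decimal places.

3.63

At 10,370 units, contribution = 10,370 × R$105.80 = R$1,097,146.00.
Subtracting fixed costs: EBIT = R$1,097,146.00 − R$794,800 = R$302,346.00.
DOL = contribution ÷ EBIT = R$1,097,146.00 ÷ R$302,346.00 = 3.6288.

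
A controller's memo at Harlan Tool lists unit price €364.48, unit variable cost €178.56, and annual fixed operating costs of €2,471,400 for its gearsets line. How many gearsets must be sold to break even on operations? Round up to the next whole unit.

13,293 gearsets

Contribution margin per unit = €364.48 − €178.56 = €185.92.
Units to break even: €2,471,400 ÷ €185.92 = 13,292.81, rounded up to 13,293.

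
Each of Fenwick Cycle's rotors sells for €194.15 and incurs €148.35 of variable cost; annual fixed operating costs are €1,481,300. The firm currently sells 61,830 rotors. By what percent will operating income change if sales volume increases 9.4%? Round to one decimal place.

Total contribution margin = 61,830 × €45.80 = €2,831,814.00.
EBIT = €2,831,814.00 − €1,481,300 = €1,350,514.00.
Degree of operating leverage = €2,831,814.00 / €1,350,514.00 = 2.0968.
So EBIT moves 2.0968 × (+9.4%) = +19.7%.

+19.7%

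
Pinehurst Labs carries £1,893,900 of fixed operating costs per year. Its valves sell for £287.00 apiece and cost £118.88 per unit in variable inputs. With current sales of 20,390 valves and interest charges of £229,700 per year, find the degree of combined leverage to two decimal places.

2.63

At 20,390 units, contribution = 20,390 × £168.12 = £3,427,966.80.
EBIT = £3,427,966.80 − £1,893,900 = £1,534,066.80. Interest = £229,700.00.
DOL = £3,427,966.80 ÷ £1,534,066.80 = 2.2346; DFL = £1,534,066.80 ÷ £1,304,366.80 = 1.1761.
DCL = DOL × DFL = 2.2346 × 1.1761 = 2.6281.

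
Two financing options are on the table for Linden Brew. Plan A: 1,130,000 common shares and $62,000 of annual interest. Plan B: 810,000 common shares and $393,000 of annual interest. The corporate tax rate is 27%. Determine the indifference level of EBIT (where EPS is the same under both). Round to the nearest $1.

At indifference, (EBIT − 62,000)(1 − t)/1,130,000 = (EBIT − 393,000)(1 − t)/810,000.
The (1 − t) factor cancels: (EBIT − 62,000) × 810,000 = (EBIT − 393,000) × 1,130,000.
Solving, EBIT = (393,000·1,130,000 − 62,000·810,000) / (1,130,000 − 810,000) = 393,870,000,000 / 320,000 = 1,230,843.75.

$1,230,844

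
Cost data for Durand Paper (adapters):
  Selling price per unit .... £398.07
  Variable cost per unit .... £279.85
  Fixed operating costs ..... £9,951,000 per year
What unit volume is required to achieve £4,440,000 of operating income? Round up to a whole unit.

121,731 adapters

Contribution margin per unit = £398.07 − £279.85 = £118.22.
Units = (FC + target) / CM = (£9,951,000 + £4,440,000) / £118.22 = 121,730.67, so 121,731 adapters.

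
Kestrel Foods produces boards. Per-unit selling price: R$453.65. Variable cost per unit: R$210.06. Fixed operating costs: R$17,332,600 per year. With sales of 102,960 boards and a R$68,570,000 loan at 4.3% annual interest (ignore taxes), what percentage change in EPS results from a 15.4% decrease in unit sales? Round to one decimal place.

Total contribution margin = 102,960 × R$243.59 = R$25,080,026.40.
Operating income = contribution − fixed costs = R$25,080,026.40 − R$17,332,600 = R$7,747,426.40.
Interest = R$2,948,510.00, so EBIT − I = R$4,798,916.40.
DCL = total CM / (EBIT − I) = R$25,080,026.40 / R$4,798,916.40 = 5.2262.
%ΔEPS = DCL × %ΔSales = 5.2262 × -15.4% = -80.5%.

-80.5%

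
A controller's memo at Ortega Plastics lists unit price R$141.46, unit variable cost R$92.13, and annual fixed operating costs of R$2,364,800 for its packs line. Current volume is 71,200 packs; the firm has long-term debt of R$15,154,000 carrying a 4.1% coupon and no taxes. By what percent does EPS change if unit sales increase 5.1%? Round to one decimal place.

+34.0%

Contribution at this volume is 71,200 × R$49.33 = R$3,512,296.00.
Subtracting fixed costs: EBIT = R$3,512,296.00 − R$2,364,800 = R$1,147,496.00.
After interest of R$621,314.00, pre-tax earnings = R$526,182.00.
DCL = total CM / (EBIT − I) = R$3,512,296.00 / R$526,182.00 = 6.6751.
EPS therefore changes by 6.6751 × (+5.1%) = +34.0%.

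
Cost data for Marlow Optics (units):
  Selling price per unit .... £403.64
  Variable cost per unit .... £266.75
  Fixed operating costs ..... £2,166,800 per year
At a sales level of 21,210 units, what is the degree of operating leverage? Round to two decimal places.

Total contribution margin = 21,210 × £136.89 = £2,903,436.90.
EBIT = £2,903,436.90 − £2,166,800 = £736,636.90.
So DOL = total CM / EBIT = £2,903,436.90 / £736,636.90 = 3.9415.

3.94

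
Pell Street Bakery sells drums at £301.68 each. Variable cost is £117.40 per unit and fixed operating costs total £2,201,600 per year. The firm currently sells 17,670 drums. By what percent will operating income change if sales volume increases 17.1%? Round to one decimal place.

+52.8%

Total contribution margin = 17,670 × £184.28 = £3,256,227.60.
Operating income = contribution − fixed costs = £3,256,227.60 − £2,201,600 = £1,054,627.60.
Degree of operating leverage = £3,256,227.60 / £1,054,627.60 = 3.0876.
So EBIT moves 3.0876 × (+17.1%) = +52.8%.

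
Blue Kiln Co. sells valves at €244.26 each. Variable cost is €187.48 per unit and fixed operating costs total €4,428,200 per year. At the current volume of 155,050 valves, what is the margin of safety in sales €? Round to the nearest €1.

€18,822,986

Unit CM = price − variable cost = €244.26 − €187.48 = €56.78. Break-even units = €4,428,200 ÷ €56.78 = 77,988.73; break-even revenue = 77,988.73 × €244.26 = €19,049,526.81.
Current sales = 155,050 × €244.26 = €37,872,513.00.
Margin of safety = €37,872,513.00 − €19,049,526.81 = €18,822,986.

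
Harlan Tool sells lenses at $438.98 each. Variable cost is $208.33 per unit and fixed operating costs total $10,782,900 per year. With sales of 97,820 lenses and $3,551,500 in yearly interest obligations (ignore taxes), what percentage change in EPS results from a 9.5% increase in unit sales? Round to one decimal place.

+26.1%

At 97,820 units, contribution = 97,820 × $230.65 = $22,562,183.00.
Subtracting fixed costs: EBIT = $22,562,183.00 − $10,782,900 = $11,779,283.00.
Interest = $3,551,500.00, so EBIT − I = $8,227,783.00.
DCL = total CM / (EBIT − I) = $22,562,183.00 / $8,227,783.00 = 2.7422.
EPS therefore changes by 2.7422 × (+9.5%) = +26.1%.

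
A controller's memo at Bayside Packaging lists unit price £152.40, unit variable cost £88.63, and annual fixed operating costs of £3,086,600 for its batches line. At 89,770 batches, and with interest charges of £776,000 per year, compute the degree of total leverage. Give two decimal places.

3.07

At 89,770 units, contribution = 89,770 × £63.77 = £5,724,632.90.
Subtracting fixed costs: EBIT = £5,724,632.90 − £3,086,600 = £2,638,032.90. Interest = £776,000.00.
DOL = £5,724,632.90 ÷ £2,638,032.90 = 2.1700; DFL = £2,638,032.90 ÷ £1,862,032.90 = 1.4167.
Combined leverage = 2.1700 × 1.4167 = 3.0742.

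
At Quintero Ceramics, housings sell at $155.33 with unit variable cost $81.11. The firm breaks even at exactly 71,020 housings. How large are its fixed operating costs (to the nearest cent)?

Each unit contributes $155.33 − $81.11 = $74.22.
Fixed costs = break-even units × CM = 71,020 × $74.22 = $5,271,104.40.

$5,271,104.40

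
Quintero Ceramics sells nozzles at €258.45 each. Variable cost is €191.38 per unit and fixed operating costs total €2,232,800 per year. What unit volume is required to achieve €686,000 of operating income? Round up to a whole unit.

Each unit contributes €258.45 − €191.38 = €67.07.
Required volume = (fixed costs + target profit) ÷ CM = (€2,232,800 + €686,000) ÷ €67.07 = 43,518.71, so 43,519 nozzles.

43,519 nozzles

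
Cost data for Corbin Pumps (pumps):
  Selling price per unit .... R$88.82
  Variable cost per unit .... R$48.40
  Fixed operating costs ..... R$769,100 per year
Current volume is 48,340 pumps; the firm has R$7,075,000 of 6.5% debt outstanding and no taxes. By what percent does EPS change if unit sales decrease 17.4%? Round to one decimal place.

-46.9%

Total contribution margin = 48,340 × R$40.42 = R$1,953,902.80.
EBIT = R$1,953,902.80 − R$769,100 = R$1,184,802.80.
After interest of R$459,875.00, pre-tax earnings = R$724,927.80.
Degree of combined leverage = contribution ÷ (EBIT − I) = R$1,953,902.80 ÷ R$724,927.80 = 2.6953.
EPS therefore changes by 2.6953 × (-17.4%) = -46.9%.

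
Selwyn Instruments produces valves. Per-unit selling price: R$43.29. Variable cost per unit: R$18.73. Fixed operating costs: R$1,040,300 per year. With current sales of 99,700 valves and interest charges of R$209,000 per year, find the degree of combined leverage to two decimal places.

At 99,700 units, contribution = 99,700 × R$24.56 = R$2,448,632.00.
Operating income = contribution − fixed costs = R$2,448,632.00 − R$1,040,300 = R$1,408,332.00. Interest = R$209,000.00, so EBIT − I = R$1,199,332.00.
Degree of total leverage = total CM / (EBIT − interest) = R$2,448,632.00 / R$1,199,332.00 = 2.0417.

2.04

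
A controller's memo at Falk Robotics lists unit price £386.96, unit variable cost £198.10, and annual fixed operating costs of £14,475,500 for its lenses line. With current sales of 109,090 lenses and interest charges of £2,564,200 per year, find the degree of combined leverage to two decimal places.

Total contribution margin = 109,090 × £188.86 = £20,602,737.40.
EBIT = £20,602,737.40 − £14,475,500 = £6,127,237.40. Interest = £2,564,200.00, so EBIT − I = £3,563,037.40.
DCL = contribution ÷ (EBIT − I) = £20,602,737.40 ÷ £3,563,037.40 = 5.7824.

5.78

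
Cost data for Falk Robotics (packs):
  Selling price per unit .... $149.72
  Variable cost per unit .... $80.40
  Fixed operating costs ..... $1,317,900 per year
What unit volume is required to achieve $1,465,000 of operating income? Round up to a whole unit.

Unit CM = price − variable cost = $149.72 − $80.40 = $69.32.
Required volume = (fixed costs + target profit) ÷ CM = ($1,317,900 + $1,465,000) ÷ $69.32 = 40,145.70, so 40,146 packs.

40,146 packs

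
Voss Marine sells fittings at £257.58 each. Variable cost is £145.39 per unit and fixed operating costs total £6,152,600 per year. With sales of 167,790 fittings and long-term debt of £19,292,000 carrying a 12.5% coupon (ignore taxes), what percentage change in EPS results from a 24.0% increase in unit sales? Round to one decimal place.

+44.0%

Contribution at this volume is 167,790 × £112.19 = £18,824,360.10.
Operating income = contribution − fixed costs = £18,824,360.10 − £6,152,600 = £12,671,760.10.
Interest = £2,411,500.00, so EBIT − I = £10,260,260.10.
DCL = total CM / (EBIT − I) = £18,824,360.10 / £10,260,260.10 = 1.8347.
EPS therefore changes by 1.8347 × (+24.0%) = +44.0%.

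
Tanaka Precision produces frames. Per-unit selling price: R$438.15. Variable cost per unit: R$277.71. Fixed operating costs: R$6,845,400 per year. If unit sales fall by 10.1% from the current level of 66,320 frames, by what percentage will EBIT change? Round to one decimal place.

-28.3%

At 66,320 units, contribution = 66,320 × R$160.44 = R$10,640,380.80.
Subtracting fixed costs: EBIT = R$10,640,380.80 − R$6,845,400 = R$3,794,980.80.
So DOL = total CM / EBIT = R$10,640,380.80 / R$3,794,980.80 = 2.8038.
%ΔEBIT = DOL × %ΔSales = 2.8038 × -10.1% = -28.3%.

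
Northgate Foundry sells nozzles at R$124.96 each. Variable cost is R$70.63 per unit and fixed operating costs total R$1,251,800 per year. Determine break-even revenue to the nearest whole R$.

R$2,879,163

Contribution margin per unit = R$124.96 − R$70.63 = R$54.33, a CM ratio of R$54.33 ÷ R$124.96 = 0.4348.
Break-even sales = FC ÷ CM ratio = R$1,251,800 × R$124.96 / R$54.33 = R$2,879,163.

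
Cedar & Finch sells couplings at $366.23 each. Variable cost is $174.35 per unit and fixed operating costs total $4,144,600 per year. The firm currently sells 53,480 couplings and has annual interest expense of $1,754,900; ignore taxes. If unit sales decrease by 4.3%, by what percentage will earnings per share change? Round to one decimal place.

Contribution at this volume is 53,480 × $191.88 = $10,261,742.40.
Operating income = contribution − fixed costs = $10,261,742.40 − $4,144,600 = $6,117,142.40.
After interest of $1,754,900.00, pre-tax earnings = $4,362,242.40.
DCL = total CM / (EBIT − I) = $10,261,742.40 / $4,362,242.40 = 2.3524.
%ΔEPS = DCL × %ΔSales = 2.3524 × -4.3% = -10.1%.

-10.1%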